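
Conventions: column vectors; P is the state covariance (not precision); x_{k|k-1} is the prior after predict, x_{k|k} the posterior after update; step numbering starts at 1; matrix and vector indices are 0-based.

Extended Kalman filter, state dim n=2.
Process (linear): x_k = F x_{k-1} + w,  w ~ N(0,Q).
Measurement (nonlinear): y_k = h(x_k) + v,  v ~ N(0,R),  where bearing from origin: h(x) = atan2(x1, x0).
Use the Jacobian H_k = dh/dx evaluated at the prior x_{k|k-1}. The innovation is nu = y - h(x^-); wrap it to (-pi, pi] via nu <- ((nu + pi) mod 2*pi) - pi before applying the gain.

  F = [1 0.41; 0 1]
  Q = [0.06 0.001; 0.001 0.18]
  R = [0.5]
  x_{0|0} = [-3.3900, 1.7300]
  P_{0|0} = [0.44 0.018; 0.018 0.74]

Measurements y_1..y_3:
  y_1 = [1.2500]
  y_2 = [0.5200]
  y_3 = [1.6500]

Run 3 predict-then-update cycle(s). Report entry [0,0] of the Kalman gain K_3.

step 1: x^-=[-2.6807, 1.7300]  P^-=[0.6392 0.3224; 0.3224 0.9200]  H_jac=[-0.1700 -0.2634]  S=[0.6111]  K=[-0.3167; -0.4861]  nu=[-1.3185]  x^+=[-2.2632, 2.3709]  P^+=[0.5779 0.2283; 0.2283 0.7756]
step 2: x^-=[-1.2911, 2.3709]  P^-=[0.9555 0.5473; 0.5473 0.9556]  H_jac=[-0.3253 -0.1771]  S=[0.6942]  K=[-0.5874; -0.5003]  nu=[-1.5494]  x^+=[-0.3809, 3.1462]  P^+=[0.7159 0.3433; 0.3433 0.7818]
step 3: x^-=[0.9090, 3.1462]  P^-=[1.1888 0.6648; 0.6648 0.9618]  H_jac=[-0.2934 0.0848]  S=[0.5762]  K=[-0.5075; -0.1970]  nu=[0.3605]  x^+=[0.7261, 3.0752]  P^+=[1.0404 0.6072; 0.6072 0.9394]

K[0,0] = -0.5075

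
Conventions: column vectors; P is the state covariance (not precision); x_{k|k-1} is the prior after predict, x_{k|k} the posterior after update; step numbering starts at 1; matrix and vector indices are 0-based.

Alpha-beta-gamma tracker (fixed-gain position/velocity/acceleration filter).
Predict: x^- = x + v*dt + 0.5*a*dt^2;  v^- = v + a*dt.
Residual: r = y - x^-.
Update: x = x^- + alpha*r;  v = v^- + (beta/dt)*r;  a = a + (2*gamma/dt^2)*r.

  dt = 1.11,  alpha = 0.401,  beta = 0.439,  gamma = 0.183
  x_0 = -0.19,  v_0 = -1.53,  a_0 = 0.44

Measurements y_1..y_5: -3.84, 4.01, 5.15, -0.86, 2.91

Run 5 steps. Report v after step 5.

step 1: x_pred=-1.6172  r=-2.2228  x^+=-2.5086  v^+=-1.9207  a^+=-0.2203
step 2: x_pred=-4.7762  r=8.7862  x^+=-1.2530  v^+=1.3097  a^+=2.3897
step 3: x_pred=1.6730  r=3.4770  x^+=3.0673  v^+=5.3374  a^+=3.4226
step 4: x_pred=11.1003  r=-11.9603  x^+=6.3042  v^+=4.4062  a^+=-0.1303
step 5: x_pred=11.1149  r=-8.2049  x^+=7.8247  v^+=1.0166  a^+=-2.5676

v_post = 1.0166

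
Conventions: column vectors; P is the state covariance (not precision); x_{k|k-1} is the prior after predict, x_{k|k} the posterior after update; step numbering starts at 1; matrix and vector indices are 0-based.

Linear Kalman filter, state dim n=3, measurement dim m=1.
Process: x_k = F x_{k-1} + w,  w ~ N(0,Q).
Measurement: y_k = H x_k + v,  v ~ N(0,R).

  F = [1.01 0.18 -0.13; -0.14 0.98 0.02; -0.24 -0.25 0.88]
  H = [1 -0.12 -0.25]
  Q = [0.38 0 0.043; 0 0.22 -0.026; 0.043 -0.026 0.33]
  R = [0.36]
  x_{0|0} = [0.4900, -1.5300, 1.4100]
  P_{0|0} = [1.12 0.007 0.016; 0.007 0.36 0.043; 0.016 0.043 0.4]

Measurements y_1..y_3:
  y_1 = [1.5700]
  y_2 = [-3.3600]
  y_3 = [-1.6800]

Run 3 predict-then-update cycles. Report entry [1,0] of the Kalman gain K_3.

K[1,0] = 0.1495

step 1: x^-=[0.0362, -1.5398, 1.5057]  P^-=[1.5373 -0.0939 -0.2696; -0.0939 0.5875 -0.0361; -0.2696 -0.0361 0.7019]  S=[2.1048]  K=[0.7678; -0.0738; -0.2094]  nu=[1.7254]  x^+=[1.3609, -1.6671, 1.1444]  P^+=[0.2966 0.0254 0.0688; 0.0254 0.5761 -0.0686; 0.0688 -0.0686 0.6096]
step 2: x^-=[0.9257, -1.8014, 1.0972]  P^-=[0.7059 0.0937 -0.0819; 0.0937 0.7693 -0.2192; -0.0819 -0.2192 0.8594]  S=[1.1360]  K=[0.6295; 0.0495; -0.2381]  nu=[-4.2275]  x^+=[-1.7357, -2.0106, 2.1036]  P^+=[0.2557 0.0583 0.0884; 0.0583 0.7665 -0.2058; 0.0884 -0.2058 0.7950]
step 3: x^-=[-2.3884, -1.6853, 2.7704]  P^-=[0.6868 0.1821 -0.1197; 0.1821 0.9369 -0.3906; -0.1197 -0.3906 1.0685]  S=[1.1197]  K=[0.6205; 0.1495; -0.3036]  nu=[1.1988]  x^+=[-1.6445, -1.5062, 2.4065]  P^+=[0.2556 0.0783 0.0913; 0.0783 0.9119 -0.3398; 0.0913 -0.3398 0.9653]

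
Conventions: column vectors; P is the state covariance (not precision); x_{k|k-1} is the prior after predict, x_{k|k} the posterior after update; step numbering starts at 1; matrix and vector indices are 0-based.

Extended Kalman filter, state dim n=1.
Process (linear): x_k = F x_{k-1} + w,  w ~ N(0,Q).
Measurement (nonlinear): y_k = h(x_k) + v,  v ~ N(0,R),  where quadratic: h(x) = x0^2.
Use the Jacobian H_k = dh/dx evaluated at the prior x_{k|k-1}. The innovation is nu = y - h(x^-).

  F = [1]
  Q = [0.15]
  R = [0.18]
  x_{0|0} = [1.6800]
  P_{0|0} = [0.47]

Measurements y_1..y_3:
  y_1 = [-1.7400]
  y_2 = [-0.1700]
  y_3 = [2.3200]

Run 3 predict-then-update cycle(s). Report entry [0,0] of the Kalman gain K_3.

K[0,0] = 0.5054

step 1: x^-=[1.6800]  P^-=[0.6200]  H_jac=[3.3600]  S=[7.1796]  K=[0.2902]  nu=[-4.5624]  x^+=[0.3562]  P^+=[0.0155]
step 2: x^-=[0.3562]  P^-=[0.1655]  H_jac=[0.7124]  S=[0.2640]  K=[0.4467]  nu=[-0.2969]  x^+=[0.2236]  P^+=[0.1129]
step 3: x^-=[0.2236]  P^-=[0.2629]  H_jac=[0.4472]  S=[0.2326]  K=[0.5054]  nu=[2.2700]  x^+=[1.3709]  P^+=[0.2035]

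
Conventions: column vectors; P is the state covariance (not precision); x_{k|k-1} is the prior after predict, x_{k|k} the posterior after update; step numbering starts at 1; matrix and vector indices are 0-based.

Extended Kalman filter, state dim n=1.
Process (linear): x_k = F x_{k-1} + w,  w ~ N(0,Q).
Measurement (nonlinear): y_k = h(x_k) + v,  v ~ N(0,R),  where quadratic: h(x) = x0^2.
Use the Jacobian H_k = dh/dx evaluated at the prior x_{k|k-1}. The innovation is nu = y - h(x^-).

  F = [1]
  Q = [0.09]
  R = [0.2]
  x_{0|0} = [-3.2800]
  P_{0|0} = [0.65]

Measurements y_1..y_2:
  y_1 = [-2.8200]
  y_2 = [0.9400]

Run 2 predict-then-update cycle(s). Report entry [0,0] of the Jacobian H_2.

step 1: x^-=[-3.2800]  P^-=[0.7400]  H_jac=[-6.5600]  S=[32.0449]  K=[-0.1515]  nu=[-13.5784]  x^+=[-1.2230]  P^+=[0.0046]
step 2: x^-=[-1.2230]  P^-=[0.0946]  H_jac=[-2.4461]  S=[0.7661]  K=[-0.3021]  nu=[-0.5558]  x^+=[-1.0551]  P^+=[0.0247]

H_jac[0,0] = -2.4461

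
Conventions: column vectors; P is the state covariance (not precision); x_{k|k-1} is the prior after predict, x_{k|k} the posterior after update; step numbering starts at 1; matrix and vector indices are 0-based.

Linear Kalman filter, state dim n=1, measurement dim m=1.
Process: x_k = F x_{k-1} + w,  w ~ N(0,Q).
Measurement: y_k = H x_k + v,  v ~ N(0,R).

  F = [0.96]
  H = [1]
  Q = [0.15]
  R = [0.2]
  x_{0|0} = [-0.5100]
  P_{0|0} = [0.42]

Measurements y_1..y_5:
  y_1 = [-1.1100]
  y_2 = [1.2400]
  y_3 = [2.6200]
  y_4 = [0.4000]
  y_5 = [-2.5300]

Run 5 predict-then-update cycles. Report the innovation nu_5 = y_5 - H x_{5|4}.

innov = [-3.4047]

step 1: x^-=[-0.4896]  P^-=[0.5371]  S=[0.7371]  K=[0.7287]  nu=[-0.6204]  x^+=[-0.9417]  P^+=[0.1457]
step 2: x^-=[-0.9040]  P^-=[0.2843]  S=[0.4843]  K=[0.5870]  nu=[2.1440]  x^+=[0.3546]  P^+=[0.1174]
step 3: x^-=[0.3404]  P^-=[0.2582]  S=[0.4582]  K=[0.5635]  nu=[2.2796]  x^+=[1.6250]  P^+=[0.1127]
step 4: x^-=[1.5600]  P^-=[0.2539]  S=[0.4539]  K=[0.5593]  nu=[-1.1600]  x^+=[0.9112]  P^+=[0.1119]
step 5: x^-=[0.8747]  P^-=[0.2531]  S=[0.4531]  K=[0.5586]  nu=[-3.4047]  x^+=[-1.0271]  P^+=[0.1117]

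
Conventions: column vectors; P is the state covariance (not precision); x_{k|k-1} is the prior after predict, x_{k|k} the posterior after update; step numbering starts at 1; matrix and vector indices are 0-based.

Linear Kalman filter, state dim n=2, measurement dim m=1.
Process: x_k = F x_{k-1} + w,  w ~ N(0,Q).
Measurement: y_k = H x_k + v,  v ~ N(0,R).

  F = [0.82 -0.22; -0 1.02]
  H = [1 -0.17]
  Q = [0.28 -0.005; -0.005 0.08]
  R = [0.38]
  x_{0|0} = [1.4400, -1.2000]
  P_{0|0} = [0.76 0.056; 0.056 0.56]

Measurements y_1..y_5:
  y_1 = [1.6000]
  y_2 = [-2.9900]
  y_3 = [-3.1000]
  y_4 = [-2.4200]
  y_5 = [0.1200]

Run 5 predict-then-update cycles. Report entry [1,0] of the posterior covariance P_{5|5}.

step 1: x^-=[1.4448, -1.2240]  P^-=[0.7979 -0.0838; -0.0838 0.6626]  S=[1.2256]  K=[0.6627; -0.1603]  nu=[-0.0529]  x^+=[1.4098, -1.2155]  P^+=[0.2597 0.0464; 0.0464 0.6311]
step 2: x^-=[1.4234, -1.2398]  P^-=[0.4684 -0.1078; -0.1078 0.7366]  S=[0.9064]  K=[0.5370; -0.2571]  nu=[-4.6242]  x^+=[-1.0600, -0.0508]  P^+=[0.2070 0.0173; 0.0173 0.6767]
step 3: x^-=[-0.8580, -0.0518]  P^-=[0.4457 -0.1424; -0.1424 0.7840]  S=[0.8968]  K=[0.5240; -0.3074]  nu=[-2.2508]  x^+=[-2.0374, 0.6400]  P^+=[0.1995 0.0021; 0.0021 0.6993]
step 4: x^-=[-1.8115, 0.6528]  P^-=[0.4472 -0.1602; -0.1602 0.8076]  S=[0.9050]  K=[0.5242; -0.3287]  nu=[-0.4975]  x^+=[-2.0723, 0.8164]  P^+=[0.1985 -0.0042; -0.0042 0.7098]
step 5: x^-=[-1.8789, 0.8327]  P^-=[0.4493 -0.1678; -0.1678 0.8185]  S=[0.9101]  K=[0.5251; -0.3373]  nu=[2.1405]  x^+=[-0.7549, 0.1107]  P^+=[0.1984 -0.0066; -0.0066 0.7149]

P_post[1,0] = -0.0066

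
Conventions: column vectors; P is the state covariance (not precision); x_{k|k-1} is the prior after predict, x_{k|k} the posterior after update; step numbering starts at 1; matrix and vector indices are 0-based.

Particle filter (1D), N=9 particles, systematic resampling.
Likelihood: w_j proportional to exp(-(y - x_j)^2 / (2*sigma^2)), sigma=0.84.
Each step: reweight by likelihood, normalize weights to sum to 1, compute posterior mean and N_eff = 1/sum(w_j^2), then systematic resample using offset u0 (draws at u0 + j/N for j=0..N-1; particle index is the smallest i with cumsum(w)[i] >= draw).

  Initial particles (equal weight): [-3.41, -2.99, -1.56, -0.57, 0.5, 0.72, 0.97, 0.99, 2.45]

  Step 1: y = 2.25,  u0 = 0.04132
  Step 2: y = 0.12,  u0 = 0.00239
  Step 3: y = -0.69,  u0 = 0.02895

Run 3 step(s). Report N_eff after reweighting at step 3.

step 1: w=[0.0000, 0.0000, 0.0000, 0.0019, 0.0595, 0.0993, 0.1633, 0.1693, 0.5068]  mean=1.6678  Neff=3.0717  idx=[4, 5, 6, 7, 7, 8, 8, 8, 8]
step 2: w=[0.2556, 0.2194, 0.1697, 0.1656, 0.1656, 0.0060, 0.0060, 0.0060, 0.0060]  mean=0.8374  Neff=5.0702  idx=[0, 0, 0, 1, 1, 2, 3, 3, 4]
step 3: w=[0.1716, 0.1716, 0.1716, 0.1144, 0.1144, 0.0664, 0.0633, 0.0633, 0.0633]  mean=0.6747  Neff=7.6367  idx=[0, 0, 1, 2, 2, 3, 4, 5, 7]

N_eff = 7.6367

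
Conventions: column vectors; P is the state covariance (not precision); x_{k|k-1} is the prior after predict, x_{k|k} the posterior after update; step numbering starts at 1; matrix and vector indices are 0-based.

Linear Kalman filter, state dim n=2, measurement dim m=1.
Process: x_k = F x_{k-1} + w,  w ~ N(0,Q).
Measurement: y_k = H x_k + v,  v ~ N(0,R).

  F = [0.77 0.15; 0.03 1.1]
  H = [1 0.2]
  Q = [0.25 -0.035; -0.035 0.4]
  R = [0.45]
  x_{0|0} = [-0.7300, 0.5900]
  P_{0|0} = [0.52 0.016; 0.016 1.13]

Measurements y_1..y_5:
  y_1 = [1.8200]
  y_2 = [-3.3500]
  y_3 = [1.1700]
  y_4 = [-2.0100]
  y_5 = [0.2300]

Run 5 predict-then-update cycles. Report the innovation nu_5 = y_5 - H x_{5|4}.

innov = [1.2474]

step 1: x^-=[-0.4736, 0.6271]  P^-=[0.5874 0.1771; 0.1771 1.7688]  S=[1.1790]  K=[0.5283; 0.4502]  nu=[2.1682]  x^+=[0.6718, 1.6033]  P^+=[0.2584 -0.1033; -0.1033 1.5298]
step 2: x^-=[0.7578, 1.7838]  P^-=[0.4137 0.1354; 0.1354 2.2445]  S=[1.0077]  K=[0.4375; 0.5798]  nu=[-4.4645]  x^+=[-1.1953, -0.8049]  P^+=[0.2209 -0.1202; -0.1202 1.9057]
step 3: x^-=[-1.0411, -0.9212]  P^-=[0.3961 0.1822; 0.1822 2.6982]  S=[1.0269]  K=[0.4212; 0.7029]  nu=[2.3953]  x^+=[-0.0322, 0.7625]  P^+=[0.2139 -0.1218; -0.1218 2.1908]
step 4: x^-=[0.0896, 0.8378]  P^-=[0.3980 0.2277; 0.2277 3.0430]  S=[1.0608]  K=[0.4181; 0.7884]  nu=[-2.2671]  x^+=[-0.8583, -0.9495]  P^+=[0.2125 -0.1220; -0.1220 2.3837]
step 5: x^-=[-0.8033, -1.0702]  P^-=[0.4015 0.2594; 0.2594 3.2764]  S=[1.0863]  K=[0.4173; 0.8420]  nu=[1.2474]  x^+=[-0.2828, -0.0199]  P^+=[0.2123 -0.1224; -0.1224 2.5063]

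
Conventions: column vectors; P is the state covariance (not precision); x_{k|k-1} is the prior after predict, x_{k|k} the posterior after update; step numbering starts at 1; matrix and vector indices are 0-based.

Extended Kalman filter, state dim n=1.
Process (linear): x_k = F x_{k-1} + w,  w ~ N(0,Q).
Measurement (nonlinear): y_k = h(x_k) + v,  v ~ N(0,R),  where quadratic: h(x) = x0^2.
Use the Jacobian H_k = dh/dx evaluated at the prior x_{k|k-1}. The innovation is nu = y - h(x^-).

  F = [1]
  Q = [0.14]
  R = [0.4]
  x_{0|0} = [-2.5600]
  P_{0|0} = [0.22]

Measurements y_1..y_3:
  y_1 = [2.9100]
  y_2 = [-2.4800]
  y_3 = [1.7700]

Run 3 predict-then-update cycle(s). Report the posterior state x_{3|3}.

step 1: x^-=[-2.5600]  P^-=[0.3600]  H_jac=[-5.1200]  S=[9.8372]  K=[-0.1874]  nu=[-3.6436]  x^+=[-1.8773]  P^+=[0.0146]
step 2: x^-=[-1.8773]  P^-=[0.1546]  H_jac=[-3.7546]  S=[2.5799]  K=[-0.2250]  nu=[-6.0042]  x^+=[-0.5261]  P^+=[0.0240]
step 3: x^-=[-0.5261]  P^-=[0.1640]  H_jac=[-1.0521]  S=[0.5815]  K=[-0.2967]  nu=[1.4933]  x^+=[-0.9691]  P^+=[0.1128]

x_post = [-0.9691]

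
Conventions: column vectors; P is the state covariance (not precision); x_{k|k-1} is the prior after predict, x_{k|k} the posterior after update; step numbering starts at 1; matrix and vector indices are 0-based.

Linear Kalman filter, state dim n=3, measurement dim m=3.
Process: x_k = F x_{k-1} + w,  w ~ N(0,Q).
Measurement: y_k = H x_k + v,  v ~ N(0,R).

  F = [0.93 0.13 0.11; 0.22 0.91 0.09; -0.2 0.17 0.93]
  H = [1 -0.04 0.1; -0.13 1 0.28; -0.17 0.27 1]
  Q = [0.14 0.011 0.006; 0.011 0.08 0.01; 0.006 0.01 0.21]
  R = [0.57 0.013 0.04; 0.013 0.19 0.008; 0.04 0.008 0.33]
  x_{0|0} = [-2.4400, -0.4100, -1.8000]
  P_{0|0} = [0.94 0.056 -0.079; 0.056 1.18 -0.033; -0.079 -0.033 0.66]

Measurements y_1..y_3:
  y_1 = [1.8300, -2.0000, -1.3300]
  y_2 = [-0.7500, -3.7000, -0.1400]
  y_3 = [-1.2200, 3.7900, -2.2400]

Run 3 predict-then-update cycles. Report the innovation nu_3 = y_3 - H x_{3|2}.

step 1: x^-=[-2.5205, -1.0719, -1.2557]  P^-=[0.9774 0.3862 -0.1390; 0.3862 1.1219 0.1552; -0.1390 0.1552 0.8677]  S=[1.4979 0.2303 -0.0833; 0.2303 1.3930 0.6878; -0.0833 0.6878 1.4033]  K=[0.6002 0.1478 -0.1800; 0.1006 0.8481 -0.1301; 0.0053 -0.0404 0.6851]  nu=[4.4332, -0.9042, -0.2134]  x^+=[0.0450, -1.3648, -1.3420]  P^+=[0.3397 0.0779 0.0025; 0.0779 0.1913 -0.0705; 0.0025 -0.0705 0.2454]
step 2: x^-=[-0.2832, -1.3528, -1.4891]  P^-=[0.4573 0.1661 -0.0253; 0.1661 0.2766 -0.0264; -0.0253 -0.0264 0.4129]  S=[1.0138 0.1119 0.0220; 0.1119 0.4506 0.1504; 0.0220 0.1504 0.7554]  K=[0.4276 0.1550 -0.1204; 0.0908 0.5559 -0.0868; 0.0024 0.0252 0.5378]  nu=[-0.3720, -1.9670, 1.6662]  x^+=[-0.9476, -2.6248, -0.6435]  P^+=[0.2433 0.0650 0.0024; 0.0650 0.1268 -0.0438; 0.0024 -0.0438 0.1900]
step 3: x^-=[-1.2933, -2.6550, -0.8552]  P^-=[0.3698 0.1299 -0.0125; 0.1299 0.2173 -0.0118; -0.0125 -0.0118 0.3686]  S=[0.9311 0.0927 0.0355; 0.0927 0.4029 0.1409; 0.0355 0.1409 0.7110]  K=[0.3800 0.1433 -0.1040; 0.0823 0.4936 -0.0671; 0.0021 0.0533 0.5062]  nu=[0.0526, 6.5163, -0.8878]  x^+=[-0.2474, 0.6256, -0.9571]  P^+=[0.2163 0.0586 0.0030; 0.0586 0.1118 -0.0351; 0.0030 -0.0351 0.1775]

innov = [0.0526, 6.5163, -0.8878]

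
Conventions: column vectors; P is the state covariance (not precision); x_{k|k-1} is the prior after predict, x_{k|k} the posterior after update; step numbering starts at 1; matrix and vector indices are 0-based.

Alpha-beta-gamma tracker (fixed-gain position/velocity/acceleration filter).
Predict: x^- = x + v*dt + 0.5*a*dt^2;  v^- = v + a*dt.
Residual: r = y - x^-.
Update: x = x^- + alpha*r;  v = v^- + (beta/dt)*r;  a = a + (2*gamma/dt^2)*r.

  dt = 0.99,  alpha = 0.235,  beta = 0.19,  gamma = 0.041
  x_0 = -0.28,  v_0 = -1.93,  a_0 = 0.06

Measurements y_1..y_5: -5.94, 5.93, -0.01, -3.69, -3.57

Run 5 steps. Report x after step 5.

x_post = -1.0132

step 1: x_pred=-2.1613  r=-3.7787  x^+=-3.0493  v^+=-2.5958  a^+=-0.2561
step 2: x_pred=-5.7447  r=11.6747  x^+=-3.0011  v^+=-0.6088  a^+=0.7206
step 3: x_pred=-3.2507  r=3.2407  x^+=-2.4891  v^+=0.7266  a^+=0.9917
step 4: x_pred=-1.2838  r=-2.4062  x^+=-1.8493  v^+=1.2466  a^+=0.7904
step 5: x_pred=-0.2278  r=-3.3422  x^+=-1.0132  v^+=1.3877  a^+=0.5108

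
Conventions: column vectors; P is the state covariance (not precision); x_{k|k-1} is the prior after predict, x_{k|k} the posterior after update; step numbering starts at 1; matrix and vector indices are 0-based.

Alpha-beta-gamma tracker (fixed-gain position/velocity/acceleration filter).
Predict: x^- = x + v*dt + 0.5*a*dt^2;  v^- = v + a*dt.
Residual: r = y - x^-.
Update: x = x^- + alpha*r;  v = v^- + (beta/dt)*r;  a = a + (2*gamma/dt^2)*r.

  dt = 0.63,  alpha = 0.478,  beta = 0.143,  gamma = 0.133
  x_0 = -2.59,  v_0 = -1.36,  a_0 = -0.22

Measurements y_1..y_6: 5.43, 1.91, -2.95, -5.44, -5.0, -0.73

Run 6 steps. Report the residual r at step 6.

resid = 5.3870

step 1: x_pred=-3.4905  r=8.9205  x^+=0.7735  v^+=0.5262  a^+=5.7584
step 2: x_pred=2.2478  r=-0.3378  x^+=2.0863  v^+=4.0773  a^+=5.5321
step 3: x_pred=5.7529  r=-8.7029  x^+=1.5929  v^+=5.5871  a^+=-0.3006
step 4: x_pred=5.0531  r=-10.4931  x^+=0.0374  v^+=3.0160  a^+=-7.3330
step 5: x_pred=0.4823  r=-5.4823  x^+=-2.1383  v^+=-2.8482  a^+=-11.0072
step 6: x_pred=-6.1170  r=5.3870  x^+=-3.5420  v^+=-8.5600  a^+=-7.3969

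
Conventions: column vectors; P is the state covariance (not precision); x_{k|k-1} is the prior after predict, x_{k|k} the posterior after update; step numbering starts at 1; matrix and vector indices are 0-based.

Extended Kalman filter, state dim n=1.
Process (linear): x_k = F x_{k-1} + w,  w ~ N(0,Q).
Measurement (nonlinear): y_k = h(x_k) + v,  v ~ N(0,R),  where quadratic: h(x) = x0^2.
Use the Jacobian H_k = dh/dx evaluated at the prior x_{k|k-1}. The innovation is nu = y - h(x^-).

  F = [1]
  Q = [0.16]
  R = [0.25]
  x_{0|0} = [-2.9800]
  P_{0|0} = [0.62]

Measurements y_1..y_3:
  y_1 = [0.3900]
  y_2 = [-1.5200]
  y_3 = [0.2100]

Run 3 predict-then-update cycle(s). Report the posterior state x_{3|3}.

x_post = [-0.4637]

step 1: x^-=[-2.9800]  P^-=[0.7800]  H_jac=[-5.9600]  S=[27.9568]  K=[-0.1663]  nu=[-8.4904]  x^+=[-1.5682]  P^+=[0.0070]
step 2: x^-=[-1.5682]  P^-=[0.1670]  H_jac=[-3.1364]  S=[1.8925]  K=[-0.2767]  nu=[-3.9792]  x^+=[-0.4670]  P^+=[0.0221]
step 3: x^-=[-0.4670]  P^-=[0.1821]  H_jac=[-0.9341]  S=[0.4089]  K=[-0.4159]  nu=[-0.0081]  x^+=[-0.4637]  P^+=[0.1113]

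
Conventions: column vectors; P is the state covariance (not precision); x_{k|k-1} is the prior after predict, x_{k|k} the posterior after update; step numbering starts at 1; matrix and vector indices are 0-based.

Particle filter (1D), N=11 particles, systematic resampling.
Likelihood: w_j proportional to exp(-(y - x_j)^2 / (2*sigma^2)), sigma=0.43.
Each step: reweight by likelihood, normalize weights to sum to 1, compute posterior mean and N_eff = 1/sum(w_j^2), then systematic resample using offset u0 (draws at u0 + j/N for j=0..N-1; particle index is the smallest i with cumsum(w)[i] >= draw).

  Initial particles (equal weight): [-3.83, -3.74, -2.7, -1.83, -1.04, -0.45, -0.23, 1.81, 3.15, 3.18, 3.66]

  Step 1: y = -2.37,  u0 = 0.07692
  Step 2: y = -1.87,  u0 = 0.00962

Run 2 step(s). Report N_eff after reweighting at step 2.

step 1: w=[0.0026, 0.0051, 0.6120, 0.3734, 0.0069, 0.0000, 0.0000, 0.0000, 0.0000, 0.0000, 0.0000]  mean=-2.3719  Neff=1.9454  idx=[2, 2, 2, 2, 2, 2, 3, 3, 3, 3, 3]
step 2: w=[0.0263, 0.0263, 0.0263, 0.0263, 0.0263, 0.0263, 0.1685, 0.1685, 0.1685, 0.1685, 0.1685]  mean=-1.9671  Neff=6.8461  idx=[0, 3, 6, 6, 7, 7, 8, 8, 9, 9, 10]

N_eff = 6.8461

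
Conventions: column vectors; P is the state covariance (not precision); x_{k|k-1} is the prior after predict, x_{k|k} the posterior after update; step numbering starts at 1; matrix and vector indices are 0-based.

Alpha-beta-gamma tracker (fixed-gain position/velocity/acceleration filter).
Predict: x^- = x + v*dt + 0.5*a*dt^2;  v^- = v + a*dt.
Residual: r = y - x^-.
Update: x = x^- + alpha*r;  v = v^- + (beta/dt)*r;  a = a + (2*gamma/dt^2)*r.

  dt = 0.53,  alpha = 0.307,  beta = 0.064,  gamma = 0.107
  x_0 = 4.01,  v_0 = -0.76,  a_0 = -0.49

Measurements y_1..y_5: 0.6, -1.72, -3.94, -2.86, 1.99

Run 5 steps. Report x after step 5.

step 1: x_pred=3.5384  r=-2.9384  x^+=2.6363  v^+=-1.3745  a^+=-2.7286
step 2: x_pred=1.5246  r=-3.2446  x^+=0.5285  v^+=-3.2125  a^+=-5.2004
step 3: x_pred=-1.9045  r=-2.0355  x^+=-2.5294  v^+=-6.2145  a^+=-6.7511
step 4: x_pred=-6.7713  r=3.9113  x^+=-5.5705  v^+=-9.3203  a^+=-3.7714
step 5: x_pred=-11.0399  r=13.0299  x^+=-7.0397  v^+=-9.7456  a^+=6.1553

x_post = -7.0397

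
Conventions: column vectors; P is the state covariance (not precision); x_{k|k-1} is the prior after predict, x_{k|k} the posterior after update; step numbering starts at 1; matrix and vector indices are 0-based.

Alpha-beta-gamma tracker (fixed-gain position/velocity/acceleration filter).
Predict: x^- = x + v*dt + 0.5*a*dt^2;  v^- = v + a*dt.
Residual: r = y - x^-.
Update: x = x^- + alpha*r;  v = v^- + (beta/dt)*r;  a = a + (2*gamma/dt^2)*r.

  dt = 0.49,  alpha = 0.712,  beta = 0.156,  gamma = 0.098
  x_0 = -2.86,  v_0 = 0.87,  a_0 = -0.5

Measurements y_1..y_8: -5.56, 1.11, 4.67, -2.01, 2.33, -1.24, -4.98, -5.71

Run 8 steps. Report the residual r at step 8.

resid = -0.7406

step 1: x_pred=-2.4937  r=-3.0663  x^+=-4.6769  v^+=-0.3512  a^+=-3.0031
step 2: x_pred=-5.2095  r=6.3195  x^+=-0.7100  v^+=0.1892  a^+=2.1557
step 3: x_pred=-0.3585  r=5.0285  x^+=3.2218  v^+=2.8464  a^+=6.2606
step 4: x_pred=5.3681  r=-7.3781  x^+=0.1149  v^+=3.5652  a^+=0.2377
step 5: x_pred=1.8904  r=0.4396  x^+=2.2034  v^+=3.8216  a^+=0.5965
step 6: x_pred=4.1476  r=-5.3876  x^+=0.3116  v^+=2.3987  a^+=-3.8015
step 7: x_pred=1.0306  r=-6.0106  x^+=-3.2489  v^+=-1.3776  a^+=-8.7081
step 8: x_pred=-4.9694  r=-0.7406  x^+=-5.4967  v^+=-5.8804  a^+=-9.3127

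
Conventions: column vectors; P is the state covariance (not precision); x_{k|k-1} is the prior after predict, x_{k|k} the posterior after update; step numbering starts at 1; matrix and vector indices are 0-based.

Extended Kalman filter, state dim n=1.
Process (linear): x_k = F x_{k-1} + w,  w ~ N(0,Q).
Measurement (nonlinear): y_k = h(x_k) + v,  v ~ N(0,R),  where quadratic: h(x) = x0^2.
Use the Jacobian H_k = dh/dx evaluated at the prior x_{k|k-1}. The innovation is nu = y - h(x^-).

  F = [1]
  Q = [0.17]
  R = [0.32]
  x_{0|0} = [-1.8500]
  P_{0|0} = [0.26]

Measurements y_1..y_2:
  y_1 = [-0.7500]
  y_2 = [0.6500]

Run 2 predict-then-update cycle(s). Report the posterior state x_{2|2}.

x_post = [-0.7960]

step 1: x^-=[-1.8500]  P^-=[0.4300]  H_jac=[-3.7000]  S=[6.2067]  K=[-0.2563]  nu=[-4.1725]  x^+=[-0.7804]  P^+=[0.0222]
step 2: x^-=[-0.7804]  P^-=[0.1922]  H_jac=[-1.5609]  S=[0.7882]  K=[-0.3806]  nu=[0.0409]  x^+=[-0.7960]  P^+=[0.0780]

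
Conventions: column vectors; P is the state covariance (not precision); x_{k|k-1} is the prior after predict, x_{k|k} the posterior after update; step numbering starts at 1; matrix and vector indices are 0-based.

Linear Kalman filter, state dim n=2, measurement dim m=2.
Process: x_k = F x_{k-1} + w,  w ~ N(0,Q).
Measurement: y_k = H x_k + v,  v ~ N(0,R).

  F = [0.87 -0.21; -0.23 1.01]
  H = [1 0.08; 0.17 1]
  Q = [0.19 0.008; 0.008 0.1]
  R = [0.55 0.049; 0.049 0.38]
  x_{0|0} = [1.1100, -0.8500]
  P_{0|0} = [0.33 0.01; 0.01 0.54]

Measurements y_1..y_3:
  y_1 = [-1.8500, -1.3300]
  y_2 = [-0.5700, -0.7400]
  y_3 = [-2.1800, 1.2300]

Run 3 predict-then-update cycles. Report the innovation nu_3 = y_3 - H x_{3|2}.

step 1: x^-=[1.1442, -1.1138]  P^-=[0.4599 -0.1633; -0.1633 0.6637]  S=[0.9881 0.0148; 0.0148 1.0014]  K=[0.4536 -0.0917; -0.1211 0.6368]  nu=[-2.9051, -0.4107]  x^+=[-0.1360, -1.0237]  P^+=[0.2494 -0.0550; -0.0550 0.2454]
step 2: x^-=[0.0966, -1.0026]  P^-=[0.4097 -0.1449; -0.1449 0.3891]  S=[0.9390 0.0029; 0.0029 0.7316]  K=[0.4243 -0.1046; -0.1227 0.4986]  nu=[-0.5864, 0.2462]  x^+=[-0.1779, -0.8079]  P^+=[0.2329 -0.0585; -0.0585 0.1934]
step 3: x^-=[0.0149, -0.7751]  P^-=[0.3962 -0.1339; -0.1339 0.3368]  S=[0.9269 0.0076; 0.0076 0.6827]  K=[0.4167 -0.1021; -0.1192 0.4613]  nu=[-2.1329, 2.0025]  x^+=[-1.0784, 0.4029]  P^+=[0.2288 -0.0573; -0.0573 0.1792]

innov = [-2.1329, 2.0025]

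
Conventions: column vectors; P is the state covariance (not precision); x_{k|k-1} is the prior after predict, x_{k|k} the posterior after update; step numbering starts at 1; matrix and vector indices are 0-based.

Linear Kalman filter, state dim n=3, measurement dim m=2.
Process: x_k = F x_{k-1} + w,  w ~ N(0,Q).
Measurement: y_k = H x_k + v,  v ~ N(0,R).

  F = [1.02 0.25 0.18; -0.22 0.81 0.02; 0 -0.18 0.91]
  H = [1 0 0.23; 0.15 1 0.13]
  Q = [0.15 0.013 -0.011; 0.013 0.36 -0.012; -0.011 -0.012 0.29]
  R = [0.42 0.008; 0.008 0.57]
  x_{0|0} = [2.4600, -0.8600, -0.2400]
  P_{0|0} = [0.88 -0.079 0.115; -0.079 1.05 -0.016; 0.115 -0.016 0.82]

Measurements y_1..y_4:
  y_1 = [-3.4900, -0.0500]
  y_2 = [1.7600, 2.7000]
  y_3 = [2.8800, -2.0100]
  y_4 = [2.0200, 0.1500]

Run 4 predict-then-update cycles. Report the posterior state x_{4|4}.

step 1: x^-=[2.2510, -1.2426, -0.0636]  P^-=[1.1582 -0.0344 0.1942; -0.0344 1.1185 -0.1881; 0.1942 -0.1881 1.0083]  S=[1.7209 0.1661; 0.1661 1.6799]  K=[0.6962 0.0291; -0.1088 0.6589; 0.2516 -0.0415]  nu=[-5.7264, 0.8632]  x^+=[-1.7105, -0.0510, -1.5402]  P^+=[0.3160 -0.0120 -0.1016; -0.0120 0.3926 -0.1234; -0.1016 -0.1234 0.8999]
step 2: x^-=[-2.0347, 0.3042, -1.3924]  P^-=[0.4779 -0.0011 0.0025; -0.0011 0.6344 -0.1235; 0.0025 -0.1235 1.0884]  S=[0.9566 0.0831; 0.0831 1.2012]  K=[0.4980 0.0246; -0.0760 0.5199; 0.2646 -0.0030]  nu=[4.1149, 2.8820]  x^+=[0.0855, 1.4897, -0.3122]  P^+=[0.2379 -0.0016 -0.1238; -0.0016 0.3108 -0.1138; -0.1238 -0.1138 1.0215]
step 3: x^-=[0.4034, 1.1816, -0.5523]  P^-=[0.3935 0.0102 0.0055; 0.0102 0.5738 -0.0975; 0.0055 -0.0975 1.1833]  S=[0.8786 0.0911; 0.0911 1.1506]  K=[0.4466 0.0254; -0.0651 0.4942; 0.3134 0.0249]  nu=[2.6036, -3.1803]  x^+=[1.4854, -0.5596, 0.1846]  P^+=[0.2154 0.0014 -0.1200; 0.0014 0.2949 -0.1076; -0.1200 -0.1076 1.0948]
step 4: x^-=[1.4084, -0.7764, 0.2687]  P^-=[0.3749 0.0155 0.0224; 0.0155 0.5615 -0.0900; 0.0224 -0.0900 1.2415]  S=[0.8709 0.0998; 0.0998 1.1430]  K=[0.4333 0.0274; -0.0620 0.4884; 0.3496 0.0349]  nu=[0.5498, 0.6802]  x^+=[1.6653, -0.4782, 0.4847]  P^+=[0.2082 0.0026 -0.1130; 0.0026 0.2915 -0.1074; -0.1130 -0.1074 1.1312]

x_post = [1.6653, -0.4782, 0.4847]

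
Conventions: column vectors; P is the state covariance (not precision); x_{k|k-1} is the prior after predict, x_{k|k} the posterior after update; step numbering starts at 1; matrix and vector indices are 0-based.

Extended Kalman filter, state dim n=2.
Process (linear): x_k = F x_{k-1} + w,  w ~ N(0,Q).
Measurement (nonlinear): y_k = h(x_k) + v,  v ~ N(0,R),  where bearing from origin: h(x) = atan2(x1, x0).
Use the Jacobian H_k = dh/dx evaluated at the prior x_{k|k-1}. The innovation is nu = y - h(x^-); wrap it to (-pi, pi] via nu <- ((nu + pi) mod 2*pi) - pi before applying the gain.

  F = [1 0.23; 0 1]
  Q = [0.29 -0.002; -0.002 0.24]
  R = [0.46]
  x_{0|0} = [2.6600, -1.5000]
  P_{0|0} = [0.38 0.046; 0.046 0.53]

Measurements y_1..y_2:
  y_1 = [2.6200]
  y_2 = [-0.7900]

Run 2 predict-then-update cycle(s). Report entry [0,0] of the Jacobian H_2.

H_jac[0,0] = 0.3274

step 1: x^-=[2.3150, -1.5000]  P^-=[0.7192 0.1659; 0.1659 0.7700]  H_jac=[0.1971 0.3042]  S=[0.5791]  K=[0.3320; 0.4610]  nu=[-3.0883]  x^+=[1.2898, -2.9236]  P^+=[0.6554 0.0773; 0.0773 0.6469]
step 2: x^-=[0.6174, -2.9236]  P^-=[1.0151 0.2241; 0.2241 0.8869]  H_jac=[0.3274 0.0691]  S=[0.5832]  K=[0.5965; 0.2309]  nu=[0.5727]  x^+=[0.9590, -2.7914]  P^+=[0.8076 0.1437; 0.1437 0.8558]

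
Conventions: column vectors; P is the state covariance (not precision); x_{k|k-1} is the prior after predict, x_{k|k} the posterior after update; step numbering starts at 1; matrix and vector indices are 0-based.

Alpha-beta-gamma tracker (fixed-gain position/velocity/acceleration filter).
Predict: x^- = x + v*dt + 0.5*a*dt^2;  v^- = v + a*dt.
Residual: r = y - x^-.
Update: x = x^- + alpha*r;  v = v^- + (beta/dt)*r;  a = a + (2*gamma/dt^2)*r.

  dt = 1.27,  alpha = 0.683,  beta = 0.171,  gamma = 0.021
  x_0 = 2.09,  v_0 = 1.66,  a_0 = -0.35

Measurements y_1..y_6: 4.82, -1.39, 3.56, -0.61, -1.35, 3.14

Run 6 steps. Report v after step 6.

step 1: x_pred=3.9159  r=0.9041  x^+=4.5334  v^+=1.3372  a^+=-0.3265
step 2: x_pred=5.9684  r=-7.3584  x^+=0.9426  v^+=-0.0682  a^+=-0.5181
step 3: x_pred=0.4383  r=3.1217  x^+=2.5704  v^+=-0.3058  a^+=-0.4368
step 4: x_pred=1.8298  r=-2.4398  x^+=0.1634  v^+=-1.1890  a^+=-0.5003
step 5: x_pred=-1.7501  r=0.4001  x^+=-1.4768  v^+=-1.7705  a^+=-0.4899
step 6: x_pred=-4.1205  r=7.2605  x^+=0.8384  v^+=-1.4151  a^+=-0.3008

v_post = -1.4151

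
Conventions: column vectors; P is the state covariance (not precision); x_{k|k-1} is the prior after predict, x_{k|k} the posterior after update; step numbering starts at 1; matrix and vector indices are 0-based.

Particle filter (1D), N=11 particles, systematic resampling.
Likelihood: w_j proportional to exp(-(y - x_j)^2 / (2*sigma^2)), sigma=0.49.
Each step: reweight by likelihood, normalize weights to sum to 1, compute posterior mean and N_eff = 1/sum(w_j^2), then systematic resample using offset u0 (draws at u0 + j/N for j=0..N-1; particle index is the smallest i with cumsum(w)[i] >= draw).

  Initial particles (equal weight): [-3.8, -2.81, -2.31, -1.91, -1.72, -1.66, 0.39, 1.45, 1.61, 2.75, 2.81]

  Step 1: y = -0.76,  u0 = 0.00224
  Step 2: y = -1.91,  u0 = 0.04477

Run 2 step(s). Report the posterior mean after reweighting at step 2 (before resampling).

step 1: w=[0.0000, 0.0003, 0.0144, 0.1366, 0.3148, 0.3972, 0.1366, 0.0001, 0.0000, 0.0000, 0.0000]  mean=-1.4425  Neff=3.3973  idx=[2, 3, 4, 4, 4, 4, 5, 5, 5, 5, 6]
step 2: w=[0.0802, 0.1119, 0.1038, 0.1038, 0.1038, 0.1038, 0.0982, 0.0982, 0.0982, 0.0982, 0.0000]  mean=-1.7650  Neff=9.9400  idx=[0, 1, 2, 3, 4, 4, 5, 6, 7, 8, 9]

post_mean = -1.7650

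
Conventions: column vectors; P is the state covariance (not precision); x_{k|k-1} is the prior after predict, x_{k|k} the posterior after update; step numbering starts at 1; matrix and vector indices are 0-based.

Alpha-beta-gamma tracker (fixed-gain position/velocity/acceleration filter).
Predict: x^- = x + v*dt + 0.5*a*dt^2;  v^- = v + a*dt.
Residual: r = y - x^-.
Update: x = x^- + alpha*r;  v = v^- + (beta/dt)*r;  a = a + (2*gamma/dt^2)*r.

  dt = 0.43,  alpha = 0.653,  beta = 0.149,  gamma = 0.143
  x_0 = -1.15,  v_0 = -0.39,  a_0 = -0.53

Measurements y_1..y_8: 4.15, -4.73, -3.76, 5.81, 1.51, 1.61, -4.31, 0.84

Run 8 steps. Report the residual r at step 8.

resid = 2.2901

step 1: x_pred=-1.3667  r=5.5167  x^+=2.2357  v^+=1.2937  a^+=8.0031
step 2: x_pred=3.5319  r=-8.2619  x^+=-1.8631  v^+=1.8722  a^+=-4.7762
step 3: x_pred=-1.4996  r=-2.2604  x^+=-2.9757  v^+=-0.9648  a^+=-8.2725
step 4: x_pred=-4.1553  r=9.9653  x^+=2.3520  v^+=-1.0689  a^+=7.1417
step 5: x_pred=2.5527  r=-1.0427  x^+=1.8718  v^+=1.6407  a^+=5.5289
step 6: x_pred=3.0885  r=-1.4785  x^+=2.1230  v^+=3.5059  a^+=3.2420
step 7: x_pred=3.9303  r=-8.2403  x^+=-1.4506  v^+=2.0446  a^+=-9.5039
step 8: x_pred=-1.4501  r=2.2901  x^+=0.0453  v^+=-1.2485  a^+=-5.9616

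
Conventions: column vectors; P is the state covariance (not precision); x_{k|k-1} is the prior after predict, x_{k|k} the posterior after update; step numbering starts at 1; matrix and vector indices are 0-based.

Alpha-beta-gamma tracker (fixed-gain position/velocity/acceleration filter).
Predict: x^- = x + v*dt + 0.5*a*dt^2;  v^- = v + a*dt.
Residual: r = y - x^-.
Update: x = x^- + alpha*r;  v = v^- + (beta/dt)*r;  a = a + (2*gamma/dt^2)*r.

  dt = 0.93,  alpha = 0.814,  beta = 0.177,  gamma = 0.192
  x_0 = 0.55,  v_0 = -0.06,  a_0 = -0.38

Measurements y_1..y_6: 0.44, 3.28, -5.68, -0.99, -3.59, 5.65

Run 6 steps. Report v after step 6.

v_post = -0.6753

step 1: x_pred=0.3299  r=0.1101  x^+=0.4195  v^+=-0.3924  a^+=-0.3311
step 2: x_pred=-0.0886  r=3.3686  x^+=2.6534  v^+=-0.0592  a^+=1.1645
step 3: x_pred=3.1019  r=-8.7819  x^+=-4.0466  v^+=-0.6476  a^+=-2.7345
step 4: x_pred=-5.8314  r=4.8414  x^+=-1.8905  v^+=-2.2693  a^+=-0.5850
step 5: x_pred=-4.2539  r=0.6639  x^+=-3.7135  v^+=-2.6870  a^+=-0.2902
step 6: x_pred=-6.3379  r=11.9879  x^+=3.4202  v^+=-0.6753  a^+=5.0322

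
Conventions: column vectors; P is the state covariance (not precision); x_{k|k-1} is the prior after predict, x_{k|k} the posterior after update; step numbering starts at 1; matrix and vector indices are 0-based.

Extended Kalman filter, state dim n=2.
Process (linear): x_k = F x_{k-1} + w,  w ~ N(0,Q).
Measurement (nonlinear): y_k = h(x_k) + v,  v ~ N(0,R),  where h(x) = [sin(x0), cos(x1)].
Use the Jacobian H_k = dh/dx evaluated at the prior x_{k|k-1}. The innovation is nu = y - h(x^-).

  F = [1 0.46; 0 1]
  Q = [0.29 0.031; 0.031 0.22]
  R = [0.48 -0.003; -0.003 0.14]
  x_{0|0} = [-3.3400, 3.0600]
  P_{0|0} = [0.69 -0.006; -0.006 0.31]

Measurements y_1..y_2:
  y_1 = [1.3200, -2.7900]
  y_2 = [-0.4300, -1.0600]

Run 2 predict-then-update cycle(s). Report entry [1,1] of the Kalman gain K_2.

K[1,1] = 0.9562

step 1: x^-=[-1.9324, 3.0600]  P^-=[1.0401 0.1676; 0.1676 0.5300]  H_jac=[-0.3538 0.0000; 0.0000 -0.0815]  S=[0.6102 0.0018; 0.0018 0.1435]  K=[-0.6028 -0.0875; -0.0963 -0.2997]  nu=[2.2553, -1.7933]  x^+=[-3.1350, 3.3804]  P^+=[0.8171 0.1281; 0.1281 0.5113]
step 2: x^-=[-1.5800, 3.3804]  P^-=[1.3331 0.3943; 0.3943 0.7313]  H_jac=[-0.0092 0.0000; 0.0000 0.2366]  S=[0.4801 -0.0039; -0.0039 0.1809]  K=[-0.0213 0.5151; 0.0001 0.9562]  nu=[0.5700, -0.0884]  x^+=[-1.6377, 3.2960]  P^+=[1.2848 0.3051; 0.3051 0.5659]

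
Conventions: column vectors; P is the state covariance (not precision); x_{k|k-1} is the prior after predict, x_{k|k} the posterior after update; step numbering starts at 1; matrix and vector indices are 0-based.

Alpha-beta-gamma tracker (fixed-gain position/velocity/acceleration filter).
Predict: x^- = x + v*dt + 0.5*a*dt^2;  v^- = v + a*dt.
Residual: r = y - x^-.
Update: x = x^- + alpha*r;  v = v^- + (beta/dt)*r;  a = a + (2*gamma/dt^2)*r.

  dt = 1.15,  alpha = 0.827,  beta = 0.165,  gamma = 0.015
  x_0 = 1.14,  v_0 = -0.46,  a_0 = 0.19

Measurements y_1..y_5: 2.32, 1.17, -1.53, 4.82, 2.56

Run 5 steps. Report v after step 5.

v_post = 0.8334

step 1: x_pred=0.7366  r=1.5834  x^+=2.0461  v^+=-0.0143  a^+=0.2259
step 2: x_pred=2.1790  r=-1.0090  x^+=1.3446  v^+=0.1007  a^+=0.2030
step 3: x_pred=1.5946  r=-3.1246  x^+=-0.9894  v^+=-0.1141  a^+=0.1321
step 4: x_pred=-1.0333  r=5.8533  x^+=3.8074  v^+=0.8777  a^+=0.2649
step 5: x_pred=4.9919  r=-2.4319  x^+=2.9807  v^+=0.8334  a^+=0.2098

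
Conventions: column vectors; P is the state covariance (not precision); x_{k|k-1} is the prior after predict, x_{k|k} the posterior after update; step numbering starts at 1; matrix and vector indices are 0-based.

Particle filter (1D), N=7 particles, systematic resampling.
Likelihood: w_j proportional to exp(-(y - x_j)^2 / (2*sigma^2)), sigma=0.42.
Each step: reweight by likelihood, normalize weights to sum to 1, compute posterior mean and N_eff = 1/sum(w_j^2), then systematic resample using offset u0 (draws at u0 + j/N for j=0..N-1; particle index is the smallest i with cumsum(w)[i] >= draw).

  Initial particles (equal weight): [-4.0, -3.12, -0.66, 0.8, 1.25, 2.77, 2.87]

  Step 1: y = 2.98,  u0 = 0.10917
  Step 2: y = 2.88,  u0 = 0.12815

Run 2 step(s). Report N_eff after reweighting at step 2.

step 1: w=[0.0000, 0.0000, 0.0000, 0.0000, 0.0001, 0.4773, 0.5226]  mean=2.8221  Neff=1.9964  idx=[5, 5, 5, 6, 6, 6, 6]
step 2: w=[0.1401, 0.1401, 0.1401, 0.1449, 0.1449, 0.1449, 0.1449]  mean=2.8280  Neff=6.9980  idx=[0, 1, 2, 3, 4, 5, 6]

N_eff = 6.9980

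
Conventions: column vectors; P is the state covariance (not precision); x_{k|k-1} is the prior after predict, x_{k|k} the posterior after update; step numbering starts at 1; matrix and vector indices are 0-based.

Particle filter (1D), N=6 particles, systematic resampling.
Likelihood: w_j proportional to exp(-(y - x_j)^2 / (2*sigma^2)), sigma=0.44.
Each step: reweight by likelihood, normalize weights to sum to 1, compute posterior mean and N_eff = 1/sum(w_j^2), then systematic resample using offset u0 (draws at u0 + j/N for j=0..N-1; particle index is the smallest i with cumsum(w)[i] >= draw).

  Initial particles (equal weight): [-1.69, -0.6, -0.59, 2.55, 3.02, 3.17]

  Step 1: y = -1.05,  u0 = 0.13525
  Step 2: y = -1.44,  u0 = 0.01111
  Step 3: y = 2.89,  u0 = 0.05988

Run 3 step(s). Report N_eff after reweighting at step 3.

N_eff = 1.9840

step 1: w=[0.2286, 0.3902, 0.3812, 0.0000, 0.0000, 0.0000]  mean=-0.8453  Neff=2.8585  idx=[0, 1, 1, 2, 2, 2]
step 2: w=[0.5193, 0.0987, 0.0987, 0.0944, 0.0944, 0.0944]  mean=-1.1633  Neff=3.1651  idx=[0, 0, 0, 0, 2, 4]
step 3: w=[0.0000, 0.0000, 0.0000, 0.0000, 0.4551, 0.5449]  mean=-0.5946  Neff=1.9840  idx=[4, 4, 4, 5, 5, 5]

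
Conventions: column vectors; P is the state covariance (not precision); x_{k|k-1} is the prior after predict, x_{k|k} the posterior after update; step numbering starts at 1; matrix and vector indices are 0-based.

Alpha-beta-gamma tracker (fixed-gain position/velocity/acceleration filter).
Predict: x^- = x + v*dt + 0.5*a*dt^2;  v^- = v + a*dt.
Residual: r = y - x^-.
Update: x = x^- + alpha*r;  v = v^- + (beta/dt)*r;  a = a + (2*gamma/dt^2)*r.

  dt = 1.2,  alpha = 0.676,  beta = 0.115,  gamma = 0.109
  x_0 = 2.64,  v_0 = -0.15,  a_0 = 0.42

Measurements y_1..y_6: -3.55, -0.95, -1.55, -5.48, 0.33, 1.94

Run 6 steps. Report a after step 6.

a_post = 1.3936

step 1: x_pred=2.7624  r=-6.3124  x^+=-1.5048  v^+=-0.2509  a^+=-0.5356
step 2: x_pred=-2.1916  r=1.2416  x^+=-1.3523  v^+=-0.7747  a^+=-0.3477
step 3: x_pred=-2.5322  r=0.9822  x^+=-1.8682  v^+=-1.0978  a^+=-0.1990
step 4: x_pred=-3.3288  r=-2.1512  x^+=-4.7830  v^+=-1.5427  a^+=-0.5246
step 5: x_pred=-7.0120  r=7.3420  x^+=-2.0488  v^+=-1.4686  a^+=0.5869
step 6: x_pred=-3.3886  r=5.3286  x^+=0.2135  v^+=-0.2537  a^+=1.3936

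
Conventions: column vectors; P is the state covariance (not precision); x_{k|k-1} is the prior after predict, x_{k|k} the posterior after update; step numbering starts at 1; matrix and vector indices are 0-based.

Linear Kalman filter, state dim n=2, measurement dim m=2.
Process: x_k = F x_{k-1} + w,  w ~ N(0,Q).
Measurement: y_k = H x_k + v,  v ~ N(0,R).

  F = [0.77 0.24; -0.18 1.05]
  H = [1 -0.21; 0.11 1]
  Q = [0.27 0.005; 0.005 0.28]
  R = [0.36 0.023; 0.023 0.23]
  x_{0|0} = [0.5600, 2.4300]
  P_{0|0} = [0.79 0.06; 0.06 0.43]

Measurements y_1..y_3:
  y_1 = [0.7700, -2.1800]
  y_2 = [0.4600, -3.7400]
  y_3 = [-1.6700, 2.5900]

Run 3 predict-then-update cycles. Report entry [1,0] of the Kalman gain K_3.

K[1,0] = -0.0865

step 1: x^-=[1.0144, 2.4507]  P^-=[0.7853 0.0498; 0.0498 0.7570]  S=[1.1578 -0.0009; -0.0009 1.0074]  K=[0.6694 0.1358; -0.0937 0.7567]  nu=[0.2702, -4.7423]  x^+=[0.5513, -1.1633]  P^+=[0.2482 0.0193; 0.0193 0.1698]
step 2: x^-=[0.1453, -1.3207]  P^-=[0.4341 0.0282; 0.0282 0.4679]  S=[0.8029 0.0000; 0.0000 0.7094]  K=[0.5333 0.1070; -0.0873 0.6640]  nu=[0.0373, -2.4353]  x^+=[-0.0954, -2.9410]  P^+=[0.1976 0.0151; 0.0151 0.1490]
step 3: x^-=[-0.7793, -3.0708]  P^-=[0.4013 0.0268; 0.0268 0.4450]  S=[0.7697 -0.0002; -0.0002 0.6857]  K=[0.5141 0.1035; -0.0865 0.6532]  nu=[-1.5356, 5.7466]  x^+=[-0.9739, 0.8157]  P^+=[0.1906 0.0147; 0.0147 0.1466]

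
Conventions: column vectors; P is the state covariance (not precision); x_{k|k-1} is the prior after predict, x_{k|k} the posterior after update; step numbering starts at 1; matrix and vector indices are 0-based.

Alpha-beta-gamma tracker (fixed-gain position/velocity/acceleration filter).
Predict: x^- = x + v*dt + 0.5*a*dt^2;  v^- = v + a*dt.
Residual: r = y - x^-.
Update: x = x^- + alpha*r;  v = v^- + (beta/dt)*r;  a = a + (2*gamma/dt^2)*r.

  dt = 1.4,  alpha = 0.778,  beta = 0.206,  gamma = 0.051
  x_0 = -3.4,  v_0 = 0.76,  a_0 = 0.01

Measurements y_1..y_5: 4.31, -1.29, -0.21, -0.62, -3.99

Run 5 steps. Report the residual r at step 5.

resid = -4.2142

step 1: x_pred=-2.3262  r=6.6362  x^+=2.8368  v^+=1.7505  a^+=0.3554
step 2: x_pred=5.6357  r=-6.9257  x^+=0.2475  v^+=1.2289  a^+=-0.0051
step 3: x_pred=1.9630  r=-2.1730  x^+=0.2724  v^+=0.9021  a^+=-0.1181
step 4: x_pred=1.4195  r=-2.0395  x^+=-0.1672  v^+=0.4366  a^+=-0.2243
step 5: x_pred=0.2242  r=-4.2142  x^+=-3.0545  v^+=-0.4975  a^+=-0.4436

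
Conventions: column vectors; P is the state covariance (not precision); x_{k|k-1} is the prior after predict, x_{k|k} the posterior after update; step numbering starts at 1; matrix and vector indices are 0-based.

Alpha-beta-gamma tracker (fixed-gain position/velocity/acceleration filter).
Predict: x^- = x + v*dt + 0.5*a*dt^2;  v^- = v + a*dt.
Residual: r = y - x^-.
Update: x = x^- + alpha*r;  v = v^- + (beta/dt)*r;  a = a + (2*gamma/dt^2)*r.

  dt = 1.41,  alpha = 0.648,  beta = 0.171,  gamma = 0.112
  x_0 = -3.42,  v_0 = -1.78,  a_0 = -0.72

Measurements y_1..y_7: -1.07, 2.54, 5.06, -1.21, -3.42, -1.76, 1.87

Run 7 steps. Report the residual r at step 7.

step 1: x_pred=-6.6455  r=5.5755  x^+=-3.0326  v^+=-2.1190  a^+=-0.0918
step 2: x_pred=-6.1117  r=8.6517  x^+=-0.5054  v^+=-1.1992  a^+=0.8830
step 3: x_pred=-1.3186  r=6.3786  x^+=2.8147  v^+=0.8194  a^+=1.6017
step 4: x_pred=5.5622  r=-6.7722  x^+=1.1738  v^+=2.2564  a^+=0.8386
step 5: x_pred=5.1889  r=-8.6089  x^+=-0.3897  v^+=2.3948  a^+=-0.1313
step 6: x_pred=2.8564  r=-4.6164  x^+=-0.1350  v^+=1.6497  a^+=-0.6515
step 7: x_pred=1.5435  r=0.3265  x^+=1.7551  v^+=0.7708  a^+=-0.6147

resid = 0.3265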